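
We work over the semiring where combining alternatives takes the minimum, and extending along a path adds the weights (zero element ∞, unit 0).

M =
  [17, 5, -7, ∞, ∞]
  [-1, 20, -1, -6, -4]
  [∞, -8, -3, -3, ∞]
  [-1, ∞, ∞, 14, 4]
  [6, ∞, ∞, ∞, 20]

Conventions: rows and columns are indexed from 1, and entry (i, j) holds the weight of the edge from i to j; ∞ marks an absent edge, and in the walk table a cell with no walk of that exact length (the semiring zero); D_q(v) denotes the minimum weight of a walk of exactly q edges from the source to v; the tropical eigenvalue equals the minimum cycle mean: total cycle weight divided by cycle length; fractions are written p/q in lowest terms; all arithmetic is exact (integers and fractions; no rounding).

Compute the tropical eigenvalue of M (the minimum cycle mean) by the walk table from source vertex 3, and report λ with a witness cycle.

q=0: [∞, ∞, 0, ∞, ∞]
q=1: [∞, -8, -3, -3, ∞]
q=2: [-9, -11, -9, -14, -12]
q=3: [-15, -17, -16, -17, -15]
q=4: [-18, -24, -22, -23, -21]
q=5: [-25, -30, -25, -30, -28]
Optimal cycle mean attained by: cycle 1->3->2->4->1, total (-7) + (-8) + (-6) + (-1), length 4.
Answer: λ = -11/2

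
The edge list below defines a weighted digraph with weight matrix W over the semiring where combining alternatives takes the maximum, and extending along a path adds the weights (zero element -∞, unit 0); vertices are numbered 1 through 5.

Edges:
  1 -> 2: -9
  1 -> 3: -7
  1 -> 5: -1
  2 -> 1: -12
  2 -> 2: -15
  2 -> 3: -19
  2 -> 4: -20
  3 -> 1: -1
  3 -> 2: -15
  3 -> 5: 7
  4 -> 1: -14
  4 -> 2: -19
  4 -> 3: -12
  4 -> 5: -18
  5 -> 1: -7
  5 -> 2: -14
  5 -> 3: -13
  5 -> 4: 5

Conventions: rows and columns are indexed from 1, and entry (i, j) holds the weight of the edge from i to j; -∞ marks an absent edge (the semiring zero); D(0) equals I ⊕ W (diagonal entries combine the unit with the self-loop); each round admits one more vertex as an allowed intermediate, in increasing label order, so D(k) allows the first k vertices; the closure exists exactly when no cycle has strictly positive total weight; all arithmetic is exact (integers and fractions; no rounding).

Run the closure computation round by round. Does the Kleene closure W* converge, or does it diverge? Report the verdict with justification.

D(0):
  [0, -9, -7, -∞, -1]
  [-12, 0, -19, -20, -∞]
  [-1, -15, 0, -∞, 7]
  [-14, -19, -12, 0, -18]
  [-7, -14, -13, 5, 0]
D(1):
  [0, -9, -7, -∞, -1]
  [-12, 0, -19, -20, -13]
  [-1, -10, 0, -∞, 7]
  [-14, -19, -12, 0, -15]
  [-7, -14, -13, 5, 0]
D(2):
  [0, -9, -7, -29, -1]
  [-12, 0, -19, -20, -13]
  [-1, -10, 0, -30, 7]
  [-14, -19, -12, 0, -15]
  [-7, -14, -13, 5, 0]
D(3):
  [0, -9, -7, -29, 0]
  [-12, 0, -19, -20, -12]
  [-1, -10, 0, -30, 7]
  [-13, -19, -12, 0, -5]
  [-7, -14, -13, 5, 0]
D(4):
  [0, -9, -7, -29, 0]
  [-12, 0, -19, -20, -12]
  [-1, -10, 0, -30, 7]
  [-13, -19, -12, 0, -5]
  [-7, -14, -7, 5, 0]
D(5):
  [0, -9, -7, 5, 0]
  [-12, 0, -19, -7, -12]
  [0, -7, 0, 12, 7]
  [-12, -19, -12, 0, -5]
  [-7, -14, -7, 5, 0]
Key observation: every diagonal entry stays at the unit through all rounds, so no improving cycle exists.
Answer: CONVERGES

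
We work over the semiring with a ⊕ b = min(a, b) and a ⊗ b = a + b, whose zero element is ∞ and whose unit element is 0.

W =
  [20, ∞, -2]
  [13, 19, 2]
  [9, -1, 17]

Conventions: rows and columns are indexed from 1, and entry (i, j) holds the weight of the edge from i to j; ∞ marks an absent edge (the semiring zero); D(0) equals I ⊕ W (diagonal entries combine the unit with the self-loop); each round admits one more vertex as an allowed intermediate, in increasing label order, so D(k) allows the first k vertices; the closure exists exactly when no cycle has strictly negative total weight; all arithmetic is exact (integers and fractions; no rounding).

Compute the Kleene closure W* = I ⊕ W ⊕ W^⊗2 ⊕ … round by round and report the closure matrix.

D(0):
  [0, ∞, -2]
  [13, 0, 2]
  [9, -1, 0]
D(1):
  [0, ∞, -2]
  [13, 0, 2]
  [9, -1, 0]
D(2):
  [0, ∞, -2]
  [13, 0, 2]
  [9, -1, 0]
D(3):
  [0, -3, -2]
  [11, 0, 2]
  [9, -1, 0]
Answer: W* = [[0, -3, -2], [11, 0, 2], [9, -1, 0]]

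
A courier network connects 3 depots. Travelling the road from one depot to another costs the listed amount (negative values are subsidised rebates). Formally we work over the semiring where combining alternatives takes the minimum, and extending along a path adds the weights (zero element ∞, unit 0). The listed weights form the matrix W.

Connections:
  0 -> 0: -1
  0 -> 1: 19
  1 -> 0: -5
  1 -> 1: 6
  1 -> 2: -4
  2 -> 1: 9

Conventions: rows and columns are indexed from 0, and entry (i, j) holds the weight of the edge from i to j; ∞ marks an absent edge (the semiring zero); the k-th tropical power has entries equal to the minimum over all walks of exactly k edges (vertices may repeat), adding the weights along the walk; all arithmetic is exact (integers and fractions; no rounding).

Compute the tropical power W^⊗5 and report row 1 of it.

W^⊗2:
  [-2, 18, 15]
  [-6, 5, 2]
  [4, 15, 5]
W^⊗3:
  [-3, 17, 14]
  [-7, 11, 1]
  [3, 14, 11]
W^⊗4:
  [-4, 16, 13]
  [-8, 10, 7]
  [2, 20, 10]
W^⊗5:
  [-5, 15, 12]
  [-9, 11, 6]
  [1, 19, 16]
Answer: row 1 of W^⊗5 = [-9, 11, 6]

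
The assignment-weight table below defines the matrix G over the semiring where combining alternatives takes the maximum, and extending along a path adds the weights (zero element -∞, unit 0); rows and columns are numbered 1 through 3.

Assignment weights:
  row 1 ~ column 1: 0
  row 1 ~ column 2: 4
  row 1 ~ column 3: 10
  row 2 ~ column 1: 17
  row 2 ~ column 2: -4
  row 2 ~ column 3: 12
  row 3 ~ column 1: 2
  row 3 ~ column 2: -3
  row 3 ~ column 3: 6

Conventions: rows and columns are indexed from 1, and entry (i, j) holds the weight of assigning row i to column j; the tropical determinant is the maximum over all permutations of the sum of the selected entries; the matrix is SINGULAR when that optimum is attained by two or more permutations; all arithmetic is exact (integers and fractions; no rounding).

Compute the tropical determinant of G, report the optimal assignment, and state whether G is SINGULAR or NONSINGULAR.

σ = (1, 2, 3): 0 + (-4) + 6 = 2
σ = (1, 3, 2): 0 + 12 + (-3) = 9
σ = (2, 1, 3): 4 + 17 + 6 = 27
σ = (2, 3, 1): 4 + 12 + 2 = 18
σ = (3, 1, 2): 10 + 17 + (-3) = 24
σ = (3, 2, 1): 10 + (-4) + 2 = 8
Optimal value attained by: σ = (2, 1, 3).
Answer: det⊕(G) = 27; verdict: NONSINGULAR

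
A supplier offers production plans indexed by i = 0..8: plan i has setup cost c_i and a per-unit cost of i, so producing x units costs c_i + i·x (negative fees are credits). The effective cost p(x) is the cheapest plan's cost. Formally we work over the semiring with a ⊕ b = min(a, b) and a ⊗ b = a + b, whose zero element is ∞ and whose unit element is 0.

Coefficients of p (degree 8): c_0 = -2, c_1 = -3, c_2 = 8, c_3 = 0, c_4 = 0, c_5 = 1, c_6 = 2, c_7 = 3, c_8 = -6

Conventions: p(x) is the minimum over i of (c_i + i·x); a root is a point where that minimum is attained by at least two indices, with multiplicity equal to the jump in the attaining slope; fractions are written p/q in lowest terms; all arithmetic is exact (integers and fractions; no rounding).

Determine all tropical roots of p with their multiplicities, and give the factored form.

hull edge (i=0, c=-2) to (i=1, c=-3): slope -1, span 1
hull edge (i=1, c=-3) to (i=8, c=-6): slope -3/7, span 7
Factored form: p(x) = -6 ⊗ (x ⊕ 3/7) ⊗ (x ⊕ 3/7) ⊗ (x ⊕ 3/7) ⊗ (x ⊕ 3/7) ⊗ (x ⊕ 3/7) ⊗ (x ⊕ 3/7) ⊗ (x ⊕ 3/7) ⊗ (x ⊕ 1)
Answer: roots = 3/7 (mult 7), 1 (mult 1)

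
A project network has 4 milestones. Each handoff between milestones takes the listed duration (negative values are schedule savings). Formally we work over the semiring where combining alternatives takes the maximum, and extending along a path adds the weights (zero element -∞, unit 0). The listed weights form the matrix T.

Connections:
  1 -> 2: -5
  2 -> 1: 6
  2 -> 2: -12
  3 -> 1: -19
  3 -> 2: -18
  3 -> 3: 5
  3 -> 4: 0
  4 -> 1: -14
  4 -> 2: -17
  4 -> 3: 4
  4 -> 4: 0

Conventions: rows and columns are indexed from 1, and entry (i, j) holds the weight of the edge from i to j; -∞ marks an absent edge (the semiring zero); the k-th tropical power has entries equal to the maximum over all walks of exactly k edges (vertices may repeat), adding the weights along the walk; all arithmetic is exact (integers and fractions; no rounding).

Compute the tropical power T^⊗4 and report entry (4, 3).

T^⊗2:
  [1, -17, -∞, -∞]
  [-6, 1, -∞, -∞]
  [-12, -13, 10, 5]
  [-11, -14, 9, 4]
T^⊗3:
  [-11, -4, -∞, -∞]
  [7, -11, -∞, -∞]
  [-7, -8, 15, 10]
  [-8, -9, 14, 9]
T^⊗4:
  [2, -16, -∞, -∞]
  [-5, 2, -∞, -∞]
  [-2, -3, 20, 15]
  [-3, -4, 19, 14]
Key observation: the optimum is the walk 4->3->3->3->3, with weight 4 + 5 + 5 + 5 = 19.
Optimal value attained by: walk 4->3->3->3->3.
Answer: (T^⊗4)[4][3] = 19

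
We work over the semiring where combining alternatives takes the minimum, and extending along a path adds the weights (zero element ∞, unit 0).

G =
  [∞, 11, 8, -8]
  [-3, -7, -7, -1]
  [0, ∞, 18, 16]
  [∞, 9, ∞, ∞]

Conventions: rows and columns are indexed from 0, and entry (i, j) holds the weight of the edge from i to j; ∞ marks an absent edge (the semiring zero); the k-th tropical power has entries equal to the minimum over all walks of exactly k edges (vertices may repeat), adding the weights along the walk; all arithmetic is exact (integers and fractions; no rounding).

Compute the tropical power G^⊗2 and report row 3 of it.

G^⊗2:
  [8, 1, 4, 10]
  [-10, -14, -14, -11]
  [18, 11, 8, -8]
  [6, 2, 2, 8]
Answer: row 3 of G^⊗2 = [6, 2, 2, 8]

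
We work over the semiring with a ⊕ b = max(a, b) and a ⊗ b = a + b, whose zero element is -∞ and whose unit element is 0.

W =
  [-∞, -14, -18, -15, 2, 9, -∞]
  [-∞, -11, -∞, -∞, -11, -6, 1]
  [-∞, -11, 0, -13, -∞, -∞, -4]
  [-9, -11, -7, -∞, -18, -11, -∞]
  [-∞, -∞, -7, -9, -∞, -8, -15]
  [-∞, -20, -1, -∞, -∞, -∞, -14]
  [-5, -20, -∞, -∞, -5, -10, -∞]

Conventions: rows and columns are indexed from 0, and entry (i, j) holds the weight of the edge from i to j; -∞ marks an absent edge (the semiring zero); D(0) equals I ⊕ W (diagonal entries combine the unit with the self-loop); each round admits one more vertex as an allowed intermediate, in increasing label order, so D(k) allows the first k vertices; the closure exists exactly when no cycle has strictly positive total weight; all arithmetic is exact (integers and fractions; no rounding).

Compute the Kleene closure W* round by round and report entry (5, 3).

D(0):
  [0, -14, -18, -15, 2, 9, -∞]
  [-∞, 0, -∞, -∞, -11, -6, 1]
  [-∞, -11, 0, -13, -∞, -∞, -4]
  [-9, -11, -7, 0, -18, -11, -∞]
  [-∞, -∞, -7, -9, 0, -8, -15]
  [-∞, -20, -1, -∞, -∞, 0, -14]
  [-5, -20, -∞, -∞, -5, -10, 0]
D(1):
  [0, -14, -18, -15, 2, 9, -∞]
  [-∞, 0, -∞, -∞, -11, -6, 1]
  [-∞, -11, 0, -13, -∞, -∞, -4]
  [-9, -11, -7, 0, -7, 0, -∞]
  [-∞, -∞, -7, -9, 0, -8, -15]
  [-∞, -20, -1, -∞, -∞, 0, -14]
  [-5, -19, -23, -20, -3, 4, 0]
D(2):
  [0, -14, -18, -15, 2, 9, -13]
  [-∞, 0, -∞, -∞, -11, -6, 1]
  [-∞, -11, 0, -13, -22, -17, -4]
  [-9, -11, -7, 0, -7, 0, -10]
  [-∞, -∞, -7, -9, 0, -8, -15]
  [-∞, -20, -1, -∞, -31, 0, -14]
  [-5, -19, -23, -20, -3, 4, 0]
D(3):
  [0, -14, -18, -15, 2, 9, -13]
  [-∞, 0, -∞, -∞, -11, -6, 1]
  [-∞, -11, 0, -13, -22, -17, -4]
  [-9, -11, -7, 0, -7, 0, -10]
  [-∞, -18, -7, -9, 0, -8, -11]
  [-∞, -12, -1, -14, -23, 0, -5]
  [-5, -19, -23, -20, -3, 4, 0]
D(4):
  [0, -14, -18, -15, 2, 9, -13]
  [-∞, 0, -∞, -∞, -11, -6, 1]
  [-22, -11, 0, -13, -20, -13, -4]
  [-9, -11, -7, 0, -7, 0, -10]
  [-18, -18, -7, -9, 0, -8, -11]
  [-23, -12, -1, -14, -21, 0, -5]
  [-5, -19, -23, -20, -3, 4, 0]
D(5):
  [0, -14, -5, -7, 2, 9, -9]
  [-29, 0, -18, -20, -11, -6, 1]
  [-22, -11, 0, -13, -20, -13, -4]
  [-9, -11, -7, 0, -7, 0, -10]
  [-18, -18, -7, -9, 0, -8, -11]
  [-23, -12, -1, -14, -21, 0, -5]
  [-5, -19, -10, -12, -3, 4, 0]
D(6):
  [0, -3, 8, -5, 2, 9, 4]
  [-29, 0, -7, -20, -11, -6, 1]
  [-22, -11, 0, -13, -20, -13, -4]
  [-9, -11, -1, 0, -7, 0, -5]
  [-18, -18, -7, -9, 0, -8, -11]
  [-23, -12, -1, -14, -21, 0, -5]
  [-5, -8, 3, -10, -3, 4, 0]
D(7):
  [0, -3, 8, -5, 2, 9, 4]
  [-4, 0, 4, -9, -2, 5, 1]
  [-9, -11, 0, -13, -7, 0, -4]
  [-9, -11, -1, 0, -7, 0, -5]
  [-16, -18, -7, -9, 0, -7, -11]
  [-10, -12, -1, -14, -8, 0, -5]
  [-5, -8, 3, -10, -3, 4, 0]
Answer: W*[5][3] = -14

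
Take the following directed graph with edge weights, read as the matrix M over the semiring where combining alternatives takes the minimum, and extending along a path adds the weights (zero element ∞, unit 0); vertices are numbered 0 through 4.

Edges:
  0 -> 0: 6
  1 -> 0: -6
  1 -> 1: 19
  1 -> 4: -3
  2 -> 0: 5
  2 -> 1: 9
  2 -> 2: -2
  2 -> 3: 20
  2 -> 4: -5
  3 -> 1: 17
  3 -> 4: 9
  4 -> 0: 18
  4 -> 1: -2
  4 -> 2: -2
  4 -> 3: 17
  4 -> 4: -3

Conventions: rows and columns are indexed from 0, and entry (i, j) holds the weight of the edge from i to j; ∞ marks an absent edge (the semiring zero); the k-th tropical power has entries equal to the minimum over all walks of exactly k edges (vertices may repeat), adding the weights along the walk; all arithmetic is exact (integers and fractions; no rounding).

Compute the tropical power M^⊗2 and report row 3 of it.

M^⊗2:
  [12, ∞, ∞, ∞, ∞]
  [0, -5, -5, 14, -6]
  [3, -7, -7, 12, -8]
  [11, 7, 7, 26, 6]
  [-8, -5, -5, 14, -7]
Answer: row 3 of M^⊗2 = [11, 7, 7, 26, 6]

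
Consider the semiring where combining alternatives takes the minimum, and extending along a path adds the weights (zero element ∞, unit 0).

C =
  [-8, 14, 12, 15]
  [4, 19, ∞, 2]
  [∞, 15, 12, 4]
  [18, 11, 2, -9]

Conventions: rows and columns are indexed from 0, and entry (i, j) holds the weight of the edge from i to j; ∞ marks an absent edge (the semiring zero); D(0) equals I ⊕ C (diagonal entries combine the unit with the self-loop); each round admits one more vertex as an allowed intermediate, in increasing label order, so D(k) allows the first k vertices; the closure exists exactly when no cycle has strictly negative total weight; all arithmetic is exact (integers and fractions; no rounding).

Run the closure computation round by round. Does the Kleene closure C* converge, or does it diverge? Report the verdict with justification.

Detection: at round 0, diagonal entry (0, 0) turns strictly negative.
Key observation: the cycle 0->0 has total weight (-8), which is strictly negative.
Answer: DIVERGES — negative cycle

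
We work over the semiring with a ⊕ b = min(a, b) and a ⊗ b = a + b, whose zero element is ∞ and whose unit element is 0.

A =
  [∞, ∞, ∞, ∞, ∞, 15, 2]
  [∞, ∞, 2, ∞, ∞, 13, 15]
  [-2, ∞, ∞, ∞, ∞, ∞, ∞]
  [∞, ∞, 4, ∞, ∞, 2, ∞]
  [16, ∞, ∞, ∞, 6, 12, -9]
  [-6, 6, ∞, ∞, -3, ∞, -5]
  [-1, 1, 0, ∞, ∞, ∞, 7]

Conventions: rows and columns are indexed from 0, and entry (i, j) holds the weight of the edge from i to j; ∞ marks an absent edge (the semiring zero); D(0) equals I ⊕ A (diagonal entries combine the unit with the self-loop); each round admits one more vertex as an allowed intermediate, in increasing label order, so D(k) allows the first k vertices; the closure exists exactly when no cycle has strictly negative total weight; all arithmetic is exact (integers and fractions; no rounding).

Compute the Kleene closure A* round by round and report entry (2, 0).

D(0):
  [0, ∞, ∞, ∞, ∞, 15, 2]
  [∞, 0, 2, ∞, ∞, 13, 15]
  [-2, ∞, 0, ∞, ∞, ∞, ∞]
  [∞, ∞, 4, 0, ∞, 2, ∞]
  [16, ∞, ∞, ∞, 0, 12, -9]
  [-6, 6, ∞, ∞, -3, 0, -5]
  [-1, 1, 0, ∞, ∞, ∞, 0]
D(1):
  [0, ∞, ∞, ∞, ∞, 15, 2]
  [∞, 0, 2, ∞, ∞, 13, 15]
  [-2, ∞, 0, ∞, ∞, 13, 0]
  [∞, ∞, 4, 0, ∞, 2, ∞]
  [16, ∞, ∞, ∞, 0, 12, -9]
  [-6, 6, ∞, ∞, -3, 0, -5]
  [-1, 1, 0, ∞, ∞, 14, 0]
D(2):
  [0, ∞, ∞, ∞, ∞, 15, 2]
  [∞, 0, 2, ∞, ∞, 13, 15]
  [-2, ∞, 0, ∞, ∞, 13, 0]
  [∞, ∞, 4, 0, ∞, 2, ∞]
  [16, ∞, ∞, ∞, 0, 12, -9]
  [-6, 6, 8, ∞, -3, 0, -5]
  [-1, 1, 0, ∞, ∞, 14, 0]
D(3):
  [0, ∞, ∞, ∞, ∞, 15, 2]
  [0, 0, 2, ∞, ∞, 13, 2]
  [-2, ∞, 0, ∞, ∞, 13, 0]
  [2, ∞, 4, 0, ∞, 2, 4]
  [16, ∞, ∞, ∞, 0, 12, -9]
  [-6, 6, 8, ∞, -3, 0, -5]
  [-2, 1, 0, ∞, ∞, 13, 0]
D(4):
  [0, ∞, ∞, ∞, ∞, 15, 2]
  [0, 0, 2, ∞, ∞, 13, 2]
  [-2, ∞, 0, ∞, ∞, 13, 0]
  [2, ∞, 4, 0, ∞, 2, 4]
  [16, ∞, ∞, ∞, 0, 12, -9]
  [-6, 6, 8, ∞, -3, 0, -5]
  [-2, 1, 0, ∞, ∞, 13, 0]
D(5):
  [0, ∞, ∞, ∞, ∞, 15, 2]
  [0, 0, 2, ∞, ∞, 13, 2]
  [-2, ∞, 0, ∞, ∞, 13, 0]
  [2, ∞, 4, 0, ∞, 2, 4]
  [16, ∞, ∞, ∞, 0, 12, -9]
  [-6, 6, 8, ∞, -3, 0, -12]
  [-2, 1, 0, ∞, ∞, 13, 0]
D(6):
  [0, 21, 23, ∞, 12, 15, 2]
  [0, 0, 2, ∞, 10, 13, 1]
  [-2, 19, 0, ∞, 10, 13, 0]
  [-4, 8, 4, 0, -1, 2, -10]
  [6, 18, 20, ∞, 0, 12, -9]
  [-6, 6, 8, ∞, -3, 0, -12]
  [-2, 1, 0, ∞, 10, 13, 0]
D(7):
  [0, 3, 2, ∞, 12, 15, 2]
  [-1, 0, 1, ∞, 10, 13, 1]
  [-2, 1, 0, ∞, 10, 13, 0]
  [-12, -9, -10, 0, -1, 2, -10]
  [-11, -8, -9, ∞, 0, 4, -9]
  [-14, -11, -12, ∞, -3, 0, -12]
  [-2, 1, 0, ∞, 10, 13, 0]
Answer: A*[2][0] = -2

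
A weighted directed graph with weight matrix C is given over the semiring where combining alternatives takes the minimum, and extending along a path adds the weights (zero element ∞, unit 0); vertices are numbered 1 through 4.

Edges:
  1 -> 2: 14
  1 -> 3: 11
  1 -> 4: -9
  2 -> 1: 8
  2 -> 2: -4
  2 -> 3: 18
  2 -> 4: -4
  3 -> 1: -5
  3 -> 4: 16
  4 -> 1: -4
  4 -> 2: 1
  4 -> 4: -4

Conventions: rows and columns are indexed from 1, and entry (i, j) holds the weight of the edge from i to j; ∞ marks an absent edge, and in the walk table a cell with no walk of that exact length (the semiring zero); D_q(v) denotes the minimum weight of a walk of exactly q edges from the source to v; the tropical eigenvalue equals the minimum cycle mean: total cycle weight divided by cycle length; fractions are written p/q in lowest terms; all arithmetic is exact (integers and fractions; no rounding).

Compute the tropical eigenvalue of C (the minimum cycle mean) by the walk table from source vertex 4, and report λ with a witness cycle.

q=0: [∞, ∞, ∞, 0]
q=1: [-4, 1, ∞, -4]
q=2: [-8, -3, 7, -13]
q=3: [-17, -12, 3, -17]
q=4: [-21, -16, -6, -26]
Optimal cycle mean attained by: cycle 1->4->1, total (-9) + (-4), length 2.
Answer: λ = -13/2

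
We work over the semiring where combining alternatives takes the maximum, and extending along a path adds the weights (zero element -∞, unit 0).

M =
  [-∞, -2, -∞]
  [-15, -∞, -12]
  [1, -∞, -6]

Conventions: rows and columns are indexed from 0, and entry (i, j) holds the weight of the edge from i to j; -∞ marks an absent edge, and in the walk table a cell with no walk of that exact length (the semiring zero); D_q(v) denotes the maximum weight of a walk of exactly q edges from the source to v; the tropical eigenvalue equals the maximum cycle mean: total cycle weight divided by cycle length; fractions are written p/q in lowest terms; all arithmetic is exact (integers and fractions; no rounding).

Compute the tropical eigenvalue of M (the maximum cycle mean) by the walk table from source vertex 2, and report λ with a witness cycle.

q=0: [-∞, -∞, 0]
q=1: [1, -∞, -6]
q=2: [-5, -1, -12]
q=3: [-11, -7, -13]
Optimal cycle mean attained by: cycle 0->1->2->0, total (-2) + (-12) + 1, length 3.
Answer: λ = -13/3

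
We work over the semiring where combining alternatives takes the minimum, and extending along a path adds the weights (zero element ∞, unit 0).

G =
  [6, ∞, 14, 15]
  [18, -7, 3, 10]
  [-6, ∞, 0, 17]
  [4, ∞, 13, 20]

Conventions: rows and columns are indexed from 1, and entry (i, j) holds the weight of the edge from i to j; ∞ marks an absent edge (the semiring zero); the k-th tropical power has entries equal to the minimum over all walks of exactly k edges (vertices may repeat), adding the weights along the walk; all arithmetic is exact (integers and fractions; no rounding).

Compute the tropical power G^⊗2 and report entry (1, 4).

G^⊗2:
  [8, ∞, 14, 21]
  [-3, -14, -4, 3]
  [-6, ∞, 0, 9]
  [7, ∞, 13, 19]
Key observation: the optimum is the walk 1->1->4, with weight 6 + 15 = 21.
Optimal value attained by: walk 1->1->4.
Answer: (G^⊗2)[1][4] = 21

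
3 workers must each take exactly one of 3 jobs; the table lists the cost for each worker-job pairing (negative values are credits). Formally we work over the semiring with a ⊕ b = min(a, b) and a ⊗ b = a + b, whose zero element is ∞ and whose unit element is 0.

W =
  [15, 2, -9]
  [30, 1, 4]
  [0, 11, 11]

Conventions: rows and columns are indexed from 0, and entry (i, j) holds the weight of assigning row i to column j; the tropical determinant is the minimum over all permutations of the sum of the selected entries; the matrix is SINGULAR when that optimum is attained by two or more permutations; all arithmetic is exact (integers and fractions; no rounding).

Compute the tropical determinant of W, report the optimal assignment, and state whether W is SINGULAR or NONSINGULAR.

σ = (0, 1, 2): 15 + 1 + 11 = 27
σ = (0, 2, 1): 15 + 4 + 11 = 30
σ = (1, 0, 2): 2 + 30 + 11 = 43
σ = (1, 2, 0): 2 + 4 + 0 = 6
σ = (2, 0, 1): (-9) + 30 + 11 = 32
σ = (2, 1, 0): (-9) + 1 + 0 = -8
Optimal value attained by: σ = (2, 1, 0).
Answer: det⊕(W) = -8; verdict: NONSINGULAR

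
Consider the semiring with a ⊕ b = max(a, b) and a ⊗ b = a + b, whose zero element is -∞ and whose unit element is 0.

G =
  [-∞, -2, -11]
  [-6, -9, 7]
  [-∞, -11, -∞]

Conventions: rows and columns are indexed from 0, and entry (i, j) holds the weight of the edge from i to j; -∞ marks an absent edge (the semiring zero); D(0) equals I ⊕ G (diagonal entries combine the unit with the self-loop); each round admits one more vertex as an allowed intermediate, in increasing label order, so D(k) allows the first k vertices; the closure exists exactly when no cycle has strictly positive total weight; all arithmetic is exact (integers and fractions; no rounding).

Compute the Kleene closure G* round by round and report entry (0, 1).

D(0):
  [0, -2, -11]
  [-6, 0, 7]
  [-∞, -11, 0]
D(1):
  [0, -2, -11]
  [-6, 0, 7]
  [-∞, -11, 0]
D(2):
  [0, -2, 5]
  [-6, 0, 7]
  [-17, -11, 0]
D(3):
  [0, -2, 5]
  [-6, 0, 7]
  [-17, -11, 0]
Answer: G*[0][1] = -2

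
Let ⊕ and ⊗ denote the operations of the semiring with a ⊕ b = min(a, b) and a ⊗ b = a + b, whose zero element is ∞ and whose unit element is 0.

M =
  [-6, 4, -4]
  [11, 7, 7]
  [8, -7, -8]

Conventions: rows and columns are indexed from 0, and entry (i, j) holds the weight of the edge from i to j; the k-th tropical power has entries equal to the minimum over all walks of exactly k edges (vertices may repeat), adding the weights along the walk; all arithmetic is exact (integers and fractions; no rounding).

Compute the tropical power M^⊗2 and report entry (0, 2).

M^⊗2:
  [-12, -11, -12]
  [5, 0, -1]
  [0, -15, -16]
Key observation: the optimum is the walk 0->2->2, with weight (-4) + (-8) = -12.
Optimal value attained by: walk 0->2->2.
Answer: (M^⊗2)[0][2] = -12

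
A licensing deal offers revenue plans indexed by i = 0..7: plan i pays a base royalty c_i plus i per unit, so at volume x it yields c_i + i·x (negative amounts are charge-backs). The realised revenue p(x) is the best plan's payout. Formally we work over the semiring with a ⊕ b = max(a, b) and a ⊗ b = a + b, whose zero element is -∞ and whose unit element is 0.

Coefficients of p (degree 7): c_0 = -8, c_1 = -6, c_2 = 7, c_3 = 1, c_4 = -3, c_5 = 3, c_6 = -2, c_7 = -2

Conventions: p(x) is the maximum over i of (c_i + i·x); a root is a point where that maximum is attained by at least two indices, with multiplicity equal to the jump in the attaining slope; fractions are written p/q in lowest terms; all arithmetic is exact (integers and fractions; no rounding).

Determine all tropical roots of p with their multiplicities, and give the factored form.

hull edge (i=0, c=-8) to (i=2, c=7): slope 15/2, span 2
hull edge (i=2, c=7) to (i=5, c=3): slope -4/3, span 3
hull edge (i=5, c=3) to (i=7, c=-2): slope -5/2, span 2
Factored form: p(x) = -2 ⊗ (x ⊕ (-15/2)) ⊗ (x ⊕ (-15/2)) ⊗ (x ⊕ 4/3) ⊗ (x ⊕ 4/3) ⊗ (x ⊕ 4/3) ⊗ (x ⊕ 5/2) ⊗ (x ⊕ 5/2)
Answer: roots = -15/2 (mult 2), 4/3 (mult 3), 5/2 (mult 2)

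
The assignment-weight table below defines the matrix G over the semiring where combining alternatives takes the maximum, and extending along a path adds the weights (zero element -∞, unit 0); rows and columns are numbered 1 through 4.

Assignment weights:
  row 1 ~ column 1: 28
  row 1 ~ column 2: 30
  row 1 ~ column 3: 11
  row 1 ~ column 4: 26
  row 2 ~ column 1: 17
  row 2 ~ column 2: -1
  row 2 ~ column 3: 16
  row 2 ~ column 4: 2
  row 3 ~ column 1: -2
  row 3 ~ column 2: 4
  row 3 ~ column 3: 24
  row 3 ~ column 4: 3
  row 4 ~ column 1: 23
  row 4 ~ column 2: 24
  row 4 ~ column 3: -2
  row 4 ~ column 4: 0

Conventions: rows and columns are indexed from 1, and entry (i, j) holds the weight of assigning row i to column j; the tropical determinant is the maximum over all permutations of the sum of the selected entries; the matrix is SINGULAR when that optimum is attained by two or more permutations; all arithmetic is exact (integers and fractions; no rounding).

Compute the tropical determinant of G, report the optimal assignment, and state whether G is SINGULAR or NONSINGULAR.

σ = (1, 2, 3, 4): 28 + (-1) + 24 + 0 = 51
σ = (1, 2, 4, 3): 28 + (-1) + 3 + (-2) = 28
σ = (1, 3, 2, 4): 28 + 16 + 4 + 0 = 48
σ = (1, 3, 4, 2): 28 + 16 + 3 + 24 = 71
σ = (1, 4, 2, 3): 28 + 2 + 4 + (-2) = 32
σ = (1, 4, 3, 2): 28 + 2 + 24 + 24 = 78
σ = (2, 1, 3, 4): 30 + 17 + 24 + 0 = 71
σ = (2, 1, 4, 3): 30 + 17 + 3 + (-2) = 48
σ = (2, 3, 1, 4): 30 + 16 + (-2) + 0 = 44
σ = (2, 3, 4, 1): 30 + 16 + 3 + 23 = 72
σ = (2, 4, 1, 3): 30 + 2 + (-2) + (-2) = 28
σ = (2, 4, 3, 1): 30 + 2 + 24 + 23 = 79
σ = (3, 1, 2, 4): 11 + 17 + 4 + 0 = 32
σ = (3, 1, 4, 2): 11 + 17 + 3 + 24 = 55
σ = (3, 2, 1, 4): 11 + (-1) + (-2) + 0 = 8
σ = (3, 2, 4, 1): 11 + (-1) + 3 + 23 = 36
σ = (3, 4, 1, 2): 11 + 2 + (-2) + 24 = 35
σ = (3, 4, 2, 1): 11 + 2 + 4 + 23 = 40
σ = (4, 1, 2, 3): 26 + 17 + 4 + (-2) = 45
σ = (4, 1, 3, 2): 26 + 17 + 24 + 24 = 91
σ = (4, 2, 1, 3): 26 + (-1) + (-2) + (-2) = 21
σ = (4, 2, 3, 1): 26 + (-1) + 24 + 23 = 72
σ = (4, 3, 1, 2): 26 + 16 + (-2) + 24 = 64
σ = (4, 3, 2, 1): 26 + 16 + 4 + 23 = 69
Optimal value attained by: σ = (4, 1, 3, 2).
Answer: det⊕(G) = 91; verdict: NONSINGULAR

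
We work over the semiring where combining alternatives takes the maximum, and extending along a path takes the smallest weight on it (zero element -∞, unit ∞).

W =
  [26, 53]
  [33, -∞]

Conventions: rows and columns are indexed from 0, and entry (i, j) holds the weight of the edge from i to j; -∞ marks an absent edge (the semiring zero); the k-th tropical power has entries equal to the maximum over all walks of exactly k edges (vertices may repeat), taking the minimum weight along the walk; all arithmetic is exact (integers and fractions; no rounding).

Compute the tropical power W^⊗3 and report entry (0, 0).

W^⊗2:
  [33, 26]
  [26, 33]
W^⊗3:
  [26, 33]
  [33, 26]
Key observation: the optimum is the walk 0->0->1->0, with weight 26 min 53 min 33 = 26.
Optimal value attained by: walk 0->0->1->0.
Answer: (W^⊗3)[0][0] = 26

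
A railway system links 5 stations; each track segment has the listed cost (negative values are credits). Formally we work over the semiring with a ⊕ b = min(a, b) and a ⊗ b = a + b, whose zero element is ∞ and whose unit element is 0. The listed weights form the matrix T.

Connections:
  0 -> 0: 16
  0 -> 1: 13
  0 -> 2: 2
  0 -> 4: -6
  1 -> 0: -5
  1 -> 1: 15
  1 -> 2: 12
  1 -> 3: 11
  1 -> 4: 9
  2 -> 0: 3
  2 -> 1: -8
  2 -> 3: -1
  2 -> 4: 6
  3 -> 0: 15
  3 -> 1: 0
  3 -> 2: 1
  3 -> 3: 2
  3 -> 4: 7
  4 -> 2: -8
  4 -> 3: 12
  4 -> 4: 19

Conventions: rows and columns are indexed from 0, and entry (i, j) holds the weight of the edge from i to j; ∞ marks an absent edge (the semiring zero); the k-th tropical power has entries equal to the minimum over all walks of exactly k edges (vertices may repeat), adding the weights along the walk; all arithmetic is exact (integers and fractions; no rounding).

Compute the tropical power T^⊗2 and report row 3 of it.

T^⊗2:
  [5, -6, -14, 1, 8]
  [10, 4, -3, 11, -11]
  [-13, -1, -2, 1, -3]
  [-5, -7, -1, 0, 7]
  [-5, -16, 11, -9, -2]
Answer: row 3 of T^⊗2 = [-5, -7, -1, 0, 7]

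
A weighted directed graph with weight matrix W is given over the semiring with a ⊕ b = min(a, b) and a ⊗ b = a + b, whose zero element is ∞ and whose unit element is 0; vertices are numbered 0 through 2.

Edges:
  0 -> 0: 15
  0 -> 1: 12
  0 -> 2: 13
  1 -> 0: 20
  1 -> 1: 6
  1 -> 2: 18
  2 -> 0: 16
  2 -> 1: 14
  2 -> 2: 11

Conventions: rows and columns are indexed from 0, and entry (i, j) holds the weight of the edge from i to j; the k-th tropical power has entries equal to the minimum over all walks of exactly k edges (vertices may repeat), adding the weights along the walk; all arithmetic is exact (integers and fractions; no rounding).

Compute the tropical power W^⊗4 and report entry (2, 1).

W^⊗2:
  [29, 18, 24]
  [26, 12, 24]
  [27, 20, 22]
W^⊗3:
  [38, 24, 35]
  [32, 18, 30]
  [38, 26, 33]
W^⊗4:
  [44, 30, 42]
  [38, 24, 36]
  [46, 32, 44]
Key observation: the optimum is the walk 2->1->1->1->1, with weight 14 + 6 + 6 + 6 = 32.
Optimal value attained by: walk 2->1->1->1->1.
Answer: (W^⊗4)[2][1] = 32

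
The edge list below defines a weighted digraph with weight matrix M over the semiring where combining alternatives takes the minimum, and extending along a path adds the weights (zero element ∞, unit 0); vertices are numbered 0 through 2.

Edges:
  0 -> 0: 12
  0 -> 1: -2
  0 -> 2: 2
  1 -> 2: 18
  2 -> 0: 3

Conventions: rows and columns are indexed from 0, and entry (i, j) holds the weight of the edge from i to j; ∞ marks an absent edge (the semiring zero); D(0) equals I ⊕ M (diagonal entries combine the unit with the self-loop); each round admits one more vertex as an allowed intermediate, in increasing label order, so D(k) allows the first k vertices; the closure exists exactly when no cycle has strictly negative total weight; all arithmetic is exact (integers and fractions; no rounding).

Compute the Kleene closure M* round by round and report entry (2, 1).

D(0):
  [0, -2, 2]
  [∞, 0, 18]
  [3, ∞, 0]
D(1):
  [0, -2, 2]
  [∞, 0, 18]
  [3, 1, 0]
D(2):
  [0, -2, 2]
  [∞, 0, 18]
  [3, 1, 0]
D(3):
  [0, -2, 2]
  [21, 0, 18]
  [3, 1, 0]
Answer: M*[2][1] = 1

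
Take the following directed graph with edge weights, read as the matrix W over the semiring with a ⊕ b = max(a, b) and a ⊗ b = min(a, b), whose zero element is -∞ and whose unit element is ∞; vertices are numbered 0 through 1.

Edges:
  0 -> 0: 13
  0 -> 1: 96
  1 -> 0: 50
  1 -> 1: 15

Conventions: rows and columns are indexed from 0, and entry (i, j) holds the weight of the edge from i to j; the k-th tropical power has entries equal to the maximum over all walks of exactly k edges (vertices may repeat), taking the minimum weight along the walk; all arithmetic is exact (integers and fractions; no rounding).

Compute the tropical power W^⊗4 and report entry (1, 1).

W^⊗2:
  [50, 15]
  [15, 50]
W^⊗3:
  [15, 50]
  [50, 15]
W^⊗4:
  [50, 15]
  [15, 50]
Key observation: the optimum is the walk 1->0->1->0->1, with weight 50 min 96 min 50 min 96 = 50.
Optimal value attained by: walk 1->0->1->0->1.
Answer: (W^⊗4)[1][1] = 50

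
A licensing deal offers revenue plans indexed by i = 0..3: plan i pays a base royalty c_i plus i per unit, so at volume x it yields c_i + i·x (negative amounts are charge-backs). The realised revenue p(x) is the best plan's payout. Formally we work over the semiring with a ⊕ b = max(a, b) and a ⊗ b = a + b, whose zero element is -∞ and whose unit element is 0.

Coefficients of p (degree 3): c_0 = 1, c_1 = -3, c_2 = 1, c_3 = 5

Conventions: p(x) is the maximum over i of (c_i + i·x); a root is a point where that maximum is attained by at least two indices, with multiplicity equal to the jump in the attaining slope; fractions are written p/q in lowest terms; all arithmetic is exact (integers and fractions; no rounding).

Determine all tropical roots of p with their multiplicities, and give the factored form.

hull edge (i=0, c=1) to (i=3, c=5): slope 4/3, span 3
Factored form: p(x) = 5 ⊗ (x ⊕ (-4/3)) ⊗ (x ⊕ (-4/3)) ⊗ (x ⊕ (-4/3))
Answer: roots = -4/3 (mult 3)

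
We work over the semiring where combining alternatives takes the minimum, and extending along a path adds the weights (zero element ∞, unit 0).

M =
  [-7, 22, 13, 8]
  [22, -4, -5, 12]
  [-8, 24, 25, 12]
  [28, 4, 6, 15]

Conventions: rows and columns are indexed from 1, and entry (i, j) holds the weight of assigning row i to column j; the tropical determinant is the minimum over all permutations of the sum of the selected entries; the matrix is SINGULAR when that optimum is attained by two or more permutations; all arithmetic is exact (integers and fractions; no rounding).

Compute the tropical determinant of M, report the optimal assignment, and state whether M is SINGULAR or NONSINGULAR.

σ = (1, 2, 3, 4): (-7) + (-4) + 25 + 15 = 29
σ = (1, 2, 4, 3): (-7) + (-4) + 12 + 6 = 7
σ = (1, 3, 2, 4): (-7) + (-5) + 24 + 15 = 27
σ = (1, 3, 4, 2): (-7) + (-5) + 12 + 4 = 4
σ = (1, 4, 2, 3): (-7) + 12 + 24 + 6 = 35
σ = (1, 4, 3, 2): (-7) + 12 + 25 + 4 = 34
σ = (2, 1, 3, 4): 22 + 22 + 25 + 15 = 84
σ = (2, 1, 4, 3): 22 + 22 + 12 + 6 = 62
σ = (2, 3, 1, 4): 22 + (-5) + (-8) + 15 = 24
σ = (2, 3, 4, 1): 22 + (-5) + 12 + 28 = 57
σ = (2, 4, 1, 3): 22 + 12 + (-8) + 6 = 32
σ = (2, 4, 3, 1): 22 + 12 + 25 + 28 = 87
σ = (3, 1, 2, 4): 13 + 22 + 24 + 15 = 74
σ = (3, 1, 4, 2): 13 + 22 + 12 + 4 = 51
σ = (3, 2, 1, 4): 13 + (-4) + (-8) + 15 = 16
σ = (3, 2, 4, 1): 13 + (-4) + 12 + 28 = 49
σ = (3, 4, 1, 2): 13 + 12 + (-8) + 4 = 21
σ = (3, 4, 2, 1): 13 + 12 + 24 + 28 = 77
σ = (4, 1, 2, 3): 8 + 22 + 24 + 6 = 60
σ = (4, 1, 3, 2): 8 + 22 + 25 + 4 = 59
σ = (4, 2, 1, 3): 8 + (-4) + (-8) + 6 = 2
σ = (4, 2, 3, 1): 8 + (-4) + 25 + 28 = 57
σ = (4, 3, 1, 2): 8 + (-5) + (-8) + 4 = -1
σ = (4, 3, 2, 1): 8 + (-5) + 24 + 28 = 55
Optimal value attained by: σ = (4, 3, 1, 2).
Answer: det⊕(M) = -1; verdict: NONSINGULAR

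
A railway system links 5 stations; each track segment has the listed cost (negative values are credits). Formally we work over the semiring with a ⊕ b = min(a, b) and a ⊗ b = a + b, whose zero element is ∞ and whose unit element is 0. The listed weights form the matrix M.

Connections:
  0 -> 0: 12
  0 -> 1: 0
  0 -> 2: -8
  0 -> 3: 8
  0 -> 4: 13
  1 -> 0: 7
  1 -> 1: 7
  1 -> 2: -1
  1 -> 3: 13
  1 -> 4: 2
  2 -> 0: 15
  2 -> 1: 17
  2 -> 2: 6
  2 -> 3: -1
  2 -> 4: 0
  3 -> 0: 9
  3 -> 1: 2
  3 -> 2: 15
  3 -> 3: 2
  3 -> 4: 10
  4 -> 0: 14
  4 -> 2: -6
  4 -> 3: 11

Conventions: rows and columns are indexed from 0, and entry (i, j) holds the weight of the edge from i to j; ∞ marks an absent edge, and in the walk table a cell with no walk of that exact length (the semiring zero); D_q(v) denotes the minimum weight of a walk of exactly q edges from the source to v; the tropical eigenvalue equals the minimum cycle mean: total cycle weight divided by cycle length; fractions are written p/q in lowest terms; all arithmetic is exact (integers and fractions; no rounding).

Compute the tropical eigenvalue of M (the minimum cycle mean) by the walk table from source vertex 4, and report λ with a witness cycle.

q=0: [∞, ∞, ∞, ∞, 0]
q=1: [14, ∞, -6, 11, ∞]
q=2: [9, 11, 0, -7, -6]
q=3: [2, -5, -12, -5, 0]
q=4: [2, -3, -6, -13, -12]
q=5: [-4, -11, -18, -11, -6]
Optimal cycle mean attained by: cycle 2->4->2, total 0 + (-6), length 2.
Answer: λ = -3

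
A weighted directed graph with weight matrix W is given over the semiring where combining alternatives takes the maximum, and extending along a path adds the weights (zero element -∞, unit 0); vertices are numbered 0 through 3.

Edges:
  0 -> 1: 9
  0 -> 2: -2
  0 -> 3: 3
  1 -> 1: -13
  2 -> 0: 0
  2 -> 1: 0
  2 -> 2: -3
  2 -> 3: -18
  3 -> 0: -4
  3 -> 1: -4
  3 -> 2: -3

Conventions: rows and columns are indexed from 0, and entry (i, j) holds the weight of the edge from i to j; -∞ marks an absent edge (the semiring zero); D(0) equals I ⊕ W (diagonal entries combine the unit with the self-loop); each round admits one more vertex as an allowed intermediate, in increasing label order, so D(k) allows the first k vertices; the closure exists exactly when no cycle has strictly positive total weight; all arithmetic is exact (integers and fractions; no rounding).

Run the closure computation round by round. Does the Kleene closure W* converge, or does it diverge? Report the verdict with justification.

D(0):
  [0, 9, -2, 3]
  [-∞, 0, -∞, -∞]
  [0, 0, 0, -18]
  [-4, -4, -3, 0]
D(1):
  [0, 9, -2, 3]
  [-∞, 0, -∞, -∞]
  [0, 9, 0, 3]
  [-4, 5, -3, 0]
D(2):
  [0, 9, -2, 3]
  [-∞, 0, -∞, -∞]
  [0, 9, 0, 3]
  [-4, 5, -3, 0]
D(3):
  [0, 9, -2, 3]
  [-∞, 0, -∞, -∞]
  [0, 9, 0, 3]
  [-3, 6, -3, 0]
D(4):
  [0, 9, 0, 3]
  [-∞, 0, -∞, -∞]
  [0, 9, 0, 3]
  [-3, 6, -3, 0]
Key observation: every diagonal entry stays at the unit through all rounds, so no improving cycle exists.
Answer: CONVERGES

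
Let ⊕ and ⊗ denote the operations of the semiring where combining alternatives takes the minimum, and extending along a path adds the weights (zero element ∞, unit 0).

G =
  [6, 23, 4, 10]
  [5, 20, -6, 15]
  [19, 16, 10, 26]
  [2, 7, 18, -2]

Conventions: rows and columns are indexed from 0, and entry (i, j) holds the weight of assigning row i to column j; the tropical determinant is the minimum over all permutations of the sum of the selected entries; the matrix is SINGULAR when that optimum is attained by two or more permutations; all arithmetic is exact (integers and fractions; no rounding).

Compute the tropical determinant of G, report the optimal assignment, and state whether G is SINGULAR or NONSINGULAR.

σ = (0, 1, 2, 3): 6 + 20 + 10 + (-2) = 34
σ = (0, 1, 3, 2): 6 + 20 + 26 + 18 = 70
σ = (0, 2, 1, 3): 6 + (-6) + 16 + (-2) = 14
σ = (0, 2, 3, 1): 6 + (-6) + 26 + 7 = 33
σ = (0, 3, 1, 2): 6 + 15 + 16 + 18 = 55
σ = (0, 3, 2, 1): 6 + 15 + 10 + 7 = 38
σ = (1, 0, 2, 3): 23 + 5 + 10 + (-2) = 36
σ = (1, 0, 3, 2): 23 + 5 + 26 + 18 = 72
σ = (1, 2, 0, 3): 23 + (-6) + 19 + (-2) = 34
σ = (1, 2, 3, 0): 23 + (-6) + 26 + 2 = 45
σ = (1, 3, 0, 2): 23 + 15 + 19 + 18 = 75
σ = (1, 3, 2, 0): 23 + 15 + 10 + 2 = 50
σ = (2, 0, 1, 3): 4 + 5 + 16 + (-2) = 23
σ = (2, 0, 3, 1): 4 + 5 + 26 + 7 = 42
σ = (2, 1, 0, 3): 4 + 20 + 19 + (-2) = 41
σ = (2, 1, 3, 0): 4 + 20 + 26 + 2 = 52
σ = (2, 3, 0, 1): 4 + 15 + 19 + 7 = 45
σ = (2, 3, 1, 0): 4 + 15 + 16 + 2 = 37
σ = (3, 0, 1, 2): 10 + 5 + 16 + 18 = 49
σ = (3, 0, 2, 1): 10 + 5 + 10 + 7 = 32
σ = (3, 1, 0, 2): 10 + 20 + 19 + 18 = 67
σ = (3, 1, 2, 0): 10 + 20 + 10 + 2 = 42
σ = (3, 2, 0, 1): 10 + (-6) + 19 + 7 = 30
σ = (3, 2, 1, 0): 10 + (-6) + 16 + 2 = 22
Optimal value attained by: σ = (0, 2, 1, 3).
Answer: det⊕(G) = 14; verdict: NONSINGULAR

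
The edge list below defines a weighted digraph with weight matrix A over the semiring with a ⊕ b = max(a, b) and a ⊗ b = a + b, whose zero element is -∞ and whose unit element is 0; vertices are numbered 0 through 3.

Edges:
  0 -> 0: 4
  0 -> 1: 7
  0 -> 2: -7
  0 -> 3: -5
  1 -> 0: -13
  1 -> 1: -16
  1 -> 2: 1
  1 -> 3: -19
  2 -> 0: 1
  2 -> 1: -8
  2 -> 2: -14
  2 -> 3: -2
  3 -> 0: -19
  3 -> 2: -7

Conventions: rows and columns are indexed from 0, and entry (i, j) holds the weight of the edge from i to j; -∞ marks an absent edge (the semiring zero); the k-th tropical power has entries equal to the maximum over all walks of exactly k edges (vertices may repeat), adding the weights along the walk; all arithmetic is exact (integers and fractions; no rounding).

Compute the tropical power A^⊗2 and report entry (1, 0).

A^⊗2:
  [8, 11, 8, -1]
  [2, -6, -13, -1]
  [5, 8, -6, -4]
  [-6, -12, -21, -9]
Key observation: the optimum is the walk 1->2->0, with weight 1 + 1 = 2.
Optimal value attained by: walk 1->2->0.
Answer: (A^⊗2)[1][0] = 2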